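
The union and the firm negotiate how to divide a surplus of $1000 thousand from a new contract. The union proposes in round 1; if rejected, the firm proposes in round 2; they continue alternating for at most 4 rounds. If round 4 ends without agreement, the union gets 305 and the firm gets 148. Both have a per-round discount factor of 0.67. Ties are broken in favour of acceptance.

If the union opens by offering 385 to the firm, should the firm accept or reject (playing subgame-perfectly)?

Round 4 (the firm proposes): the union gets 305 if talks fail, so the firm offers 305 and keeps 695.
Round 3 (the union proposes): the firm can get 695 next round, worth 0.67 × 695 = 465.65 now, so the union offers 465.65, keeping 534.35.
Round 2 (the firm proposes): the union can get 534.35 next round, worth 0.67 × 534.35 = 358.0145 now; the firm offers that and keeps 641.9855.
So by rejecting in round 1, the firm gets 641.9855 next round, worth 0.67 × 641.9855 = 430.130285 now.
Offer 385 < 430.130285, so the firm rejects.

Reject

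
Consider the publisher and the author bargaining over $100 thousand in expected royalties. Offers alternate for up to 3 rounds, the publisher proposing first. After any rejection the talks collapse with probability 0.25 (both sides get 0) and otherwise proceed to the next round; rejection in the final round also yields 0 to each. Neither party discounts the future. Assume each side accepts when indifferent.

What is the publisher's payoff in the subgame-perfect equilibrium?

Round 3 (the publisher proposes): the author will accept anything ≥ 0, so the publisher offers 0 and keeps 100.
Round 2 (the author proposes): rejecting gives the publisher an expected 0.75 × 100 = 75; the author offers that and keeps 25.
Round 1 (the publisher proposes): rejecting gives the author an expected 0.75 × 25 = 18.75. The publisher offers 18.75 and keeps 100 − 18.75 = 81.25.

81.25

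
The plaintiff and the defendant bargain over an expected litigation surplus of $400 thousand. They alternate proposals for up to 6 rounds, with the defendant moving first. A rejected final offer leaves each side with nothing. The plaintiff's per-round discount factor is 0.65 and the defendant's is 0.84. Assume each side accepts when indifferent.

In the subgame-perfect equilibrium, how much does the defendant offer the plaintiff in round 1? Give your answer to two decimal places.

141.82

Round 6 (the plaintiff proposes): rejection yields 0 for the defendant; the plaintiff offers 0 and keeps 400.
Round 5 (the defendant proposes): the plaintiff can get 400 next round, worth 0.65 × 400 = 260 now. The defendant offers 260 and keeps 400 − 260 = 140.
Round 4 (the plaintiff proposes): the defendant can get 140 next round, worth 0.84 × 140 = 117.6 now; the plaintiff offers that and keeps 282.4.
Round 3 (the defendant proposes): the plaintiff can get 282.4 next round, worth 0.65 × 282.4 = 183.56 now, so the defendant offers 183.56, keeping 216.44.
Round 2 (the plaintiff proposes): the defendant can get 216.44 next round, worth 0.84 × 216.44 = 181.8096 now. The plaintiff offers 181.8096 and keeps 400 − 181.8096 = 218.1904.
Round 1 (the defendant proposes): the plaintiff can get 218.1904 next round, worth 0.65 × 218.1904 = 141.82376 now. The defendant offers 141.82376 and keeps 400 − 141.82376 = 258.17624.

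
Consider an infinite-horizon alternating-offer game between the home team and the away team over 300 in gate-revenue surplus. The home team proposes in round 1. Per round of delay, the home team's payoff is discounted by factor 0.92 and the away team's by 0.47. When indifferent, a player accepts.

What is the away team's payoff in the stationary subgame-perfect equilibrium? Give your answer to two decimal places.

19.87

When the home team proposes, the away team accepts any offer worth at least 0.47 times what the away team would get by proposing next round; and vice versa.
This gives x = 300 − 0.47y and y = 300 − 0.92x, where x and y are each side's share when it proposes.
Hence (1 − 0.47·0.92)x = 300(1 − 0.47), i.e. 0.5676·x = 159.
x ≈ 280.1268; the away team's share is 300 − x ≈ 19.8732.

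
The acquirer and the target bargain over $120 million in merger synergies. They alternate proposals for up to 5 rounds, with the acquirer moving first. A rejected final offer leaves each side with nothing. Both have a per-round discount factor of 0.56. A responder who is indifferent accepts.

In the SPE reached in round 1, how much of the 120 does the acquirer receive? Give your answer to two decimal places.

81.16

Solve by backward induction from round 5.
Round 5 (the acquirer proposes): rejection yields 0 for the target; the acquirer offers 0 and keeps 120.
Round 4 (the target proposes): the acquirer can get 120 next round, worth 0.56 × 120 = 67.2 now, so the target offers 67.2, keeping 52.8.
Round 3 (the acquirer proposes): the target can get 52.8 next round, worth 0.56 × 52.8 = 29.568 now, so the acquirer offers 29.568, keeping 90.432.
Round 2 (the target proposes): the acquirer can get 90.432 next round, worth 0.56 × 90.432 = 50.64192 now. The target offers 50.64192 and keeps 120 − 50.64192 = 69.35808.
Round 1 (the acquirer proposes): the target can get 69.35808 next round, worth 0.56 × 69.35808 = 38.8405248 now, so the acquirer offers 38.8405248, keeping 81.1594752.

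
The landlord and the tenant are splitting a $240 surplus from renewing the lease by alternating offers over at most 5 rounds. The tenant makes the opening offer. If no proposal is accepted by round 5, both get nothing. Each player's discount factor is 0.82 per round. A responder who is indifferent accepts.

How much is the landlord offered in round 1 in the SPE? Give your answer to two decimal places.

Round 5 (the tenant proposes): the landlord will accept anything ≥ 0, so the tenant offers 0 and keeps 240.
Round 4 (the landlord proposes): the tenant can get 240 next round, worth 0.82 × 240 = 196.8 now, so the landlord offers 196.8, keeping 43.2.
Round 3 (the tenant proposes): the landlord can get 43.2 next round, worth 0.82 × 43.2 = 35.424 now. The tenant offers 35.424 and keeps 240 − 35.424 = 204.576.
Round 2 (the landlord proposes): the tenant can get 204.576 next round, worth 0.82 × 204.576 = 167.75232 now. The landlord offers 167.75232 and keeps 240 − 167.75232 = 72.24768.
Round 1 (the tenant proposes): the landlord can get 72.24768 next round, worth 0.82 × 72.24768 = 59.2430976 now. The tenant offers 59.2430976 and keeps 240 − 59.2430976 = 180.7569024.

59.24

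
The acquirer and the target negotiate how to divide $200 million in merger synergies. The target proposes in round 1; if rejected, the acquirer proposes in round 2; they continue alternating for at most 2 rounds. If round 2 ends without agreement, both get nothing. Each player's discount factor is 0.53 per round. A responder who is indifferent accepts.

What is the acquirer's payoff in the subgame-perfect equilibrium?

Round 2 (the acquirer proposes): the target will accept anything ≥ 0, so the acquirer offers 0 and keeps 200.
Round 1 (the target proposes): the acquirer can get 200 next round, worth 0.53 × 200 = 106 now. The target offers 106 and keeps 200 − 106 = 94.

106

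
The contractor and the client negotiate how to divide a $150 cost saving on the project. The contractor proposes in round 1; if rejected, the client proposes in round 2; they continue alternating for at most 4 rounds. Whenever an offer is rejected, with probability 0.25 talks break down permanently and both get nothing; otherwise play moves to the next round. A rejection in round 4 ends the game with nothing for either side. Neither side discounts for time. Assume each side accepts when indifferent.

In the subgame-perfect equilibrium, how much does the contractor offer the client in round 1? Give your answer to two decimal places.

91.41

Round 4 (the client proposes): rejection yields 0 for the contractor; the client offers 0 and keeps 150.
Round 3 (the contractor proposes): rejecting gives the client an expected 0.75 × 150 = 112.5, so the contractor offers 112.5, keeping 37.5.
Round 2 (the client proposes): rejecting gives the contractor an expected 0.75 × 37.5 = 28.125, so the client offers 28.125, keeping 121.875.
Round 1 (the contractor proposes): rejecting gives the client an expected 0.75 × 121.875 = 91.40625, so the contractor offers 91.40625, keeping 58.59375.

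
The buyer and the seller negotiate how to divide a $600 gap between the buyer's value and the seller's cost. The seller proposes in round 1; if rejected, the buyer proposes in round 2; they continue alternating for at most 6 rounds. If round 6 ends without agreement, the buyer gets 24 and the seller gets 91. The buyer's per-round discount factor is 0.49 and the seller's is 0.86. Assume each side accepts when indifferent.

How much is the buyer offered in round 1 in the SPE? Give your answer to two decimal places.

102.79

Round 6 (the buyer proposes): the seller gets 91 if talks fail, so the buyer offers 91 and keeps 509.
Round 5 (the seller proposes): the buyer can get 509 next round, worth 0.49 × 509 = 249.41 now; the seller offers that and keeps 350.59.
Round 4 (the buyer proposes): the seller can get 350.59 next round, worth 0.86 × 350.59 = 301.5074 now, so the buyer offers 301.5074, keeping 298.4926.
Round 3 (the seller proposes): the buyer can get 298.4926 next round, worth 0.49 × 298.4926 = 146.261374 now, so the seller offers 146.261374, keeping 453.738626.
Round 2 (the buyer proposes): the seller can get 453.738626 next round, worth 0.86 × 453.738626 = 390.21521836 now. The buyer offers 390.21521836 and keeps 600 − 390.21521836 = 209.78478164.
Round 1 (the seller proposes): the buyer can get 209.78478164 next round, worth 0.49 × 209.78478164 = 102.7945430036 now, so the seller offers 102.7945430036, keeping 497.2054569964.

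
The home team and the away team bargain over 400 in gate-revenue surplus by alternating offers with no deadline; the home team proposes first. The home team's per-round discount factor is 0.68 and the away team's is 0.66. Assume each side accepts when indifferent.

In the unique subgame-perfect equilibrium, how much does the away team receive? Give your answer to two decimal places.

When the home team proposes, the away team accepts any offer worth at least 0.66 times what the away team would get by proposing next round; and vice versa.
This gives x = 400 − 0.66y and y = 400 − 0.68x, where x and y are each side's share when it proposes.
Hence (1 − 0.66·0.68)x = 400(1 − 0.66), i.e. 0.5512·x = 136.
x ≈ 246.7344; the away team's share is 400 − x ≈ 153.2656.

153.27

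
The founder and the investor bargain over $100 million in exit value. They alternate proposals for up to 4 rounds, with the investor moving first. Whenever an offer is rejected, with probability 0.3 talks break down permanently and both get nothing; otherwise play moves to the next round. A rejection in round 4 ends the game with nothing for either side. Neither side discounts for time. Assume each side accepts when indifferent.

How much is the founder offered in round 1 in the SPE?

Round 4 (the founder proposes): the investor will accept anything ≥ 0, so the founder offers 0 and keeps 100.
Round 3 (the investor proposes): rejecting gives the founder an expected 0.7 × 100 = 70. The investor offers 70 and keeps 100 − 70 = 30.
Round 2 (the founder proposes): rejecting gives the investor an expected 0.7 × 30 = 21, so the founder offers 21, keeping 79.
Round 1 (the investor proposes): rejecting gives the founder an expected 0.7 × 79 = 55.3; the investor offers that and keeps 44.7.

55.3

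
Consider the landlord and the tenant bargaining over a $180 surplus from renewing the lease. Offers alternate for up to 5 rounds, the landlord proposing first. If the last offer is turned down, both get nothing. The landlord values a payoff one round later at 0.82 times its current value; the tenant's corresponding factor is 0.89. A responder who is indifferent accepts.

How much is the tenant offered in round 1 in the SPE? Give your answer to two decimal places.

49.88

Round 5 (the landlord proposes): the tenant will accept anything ≥ 0, so the landlord offers 0 and keeps 180.
Round 4 (the tenant proposes): the landlord can get 180 next round, worth 0.82 × 180 = 147.6 now, so the tenant offers 147.6, keeping 32.4.
Round 3 (the landlord proposes): the tenant can get 32.4 next round, worth 0.89 × 32.4 = 28.836 now, so the landlord offers 28.836, keeping 151.164.
Round 2 (the tenant proposes): the landlord can get 151.164 next round, worth 0.82 × 151.164 = 123.95448 now, so the tenant offers 123.95448, keeping 56.04552.
Round 1 (the landlord proposes): the tenant can get 56.04552 next round, worth 0.89 × 56.04552 = 49.8805128 now; the landlord offers that and keeps 130.1194872.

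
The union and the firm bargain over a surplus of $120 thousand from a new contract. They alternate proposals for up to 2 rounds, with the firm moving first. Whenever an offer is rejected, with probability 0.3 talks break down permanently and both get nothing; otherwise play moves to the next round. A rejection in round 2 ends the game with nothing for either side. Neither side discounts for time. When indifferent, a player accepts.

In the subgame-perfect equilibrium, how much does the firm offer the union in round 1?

84

Round 2 (the union proposes): rejection yields 0 for the firm; the union offers 0 and keeps 120.
Round 1 (the firm proposes): rejecting gives the union an expected 0.7 × 120 = 84. The firm offers 84 and keeps 120 − 84 = 36.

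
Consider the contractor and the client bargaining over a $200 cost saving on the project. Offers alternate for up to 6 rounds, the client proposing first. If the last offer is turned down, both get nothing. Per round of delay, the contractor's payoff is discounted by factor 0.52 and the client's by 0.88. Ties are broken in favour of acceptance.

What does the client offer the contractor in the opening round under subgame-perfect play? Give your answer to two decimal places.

Work backward from the last round.
Round 6 (the contractor proposes): rejection yields 0 for the client; the contractor offers 0 and keeps 200.
Round 5 (the client proposes): the contractor can get 200 next round, worth 0.52 × 200 = 104 now; the client offers that and keeps 96.
Round 4 (the contractor proposes): the client can get 96 next round, worth 0.88 × 96 = 84.48 now, so the contractor offers 84.48, keeping 115.52.
Round 3 (the client proposes): the contractor can get 115.52 next round, worth 0.52 × 115.52 = 60.0704 now. The client offers 60.0704 and keeps 200 − 60.0704 = 139.9296.
Round 2 (the contractor proposes): the client can get 139.9296 next round, worth 0.88 × 139.9296 = 123.138048 now. The contractor offers 123.138048 and keeps 200 − 123.138048 = 76.861952.
Round 1 (the client proposes): the contractor can get 76.861952 next round, worth 0.52 × 76.861952 = 39.96821504 now; the client offers that and keeps 160.03178496.

39.97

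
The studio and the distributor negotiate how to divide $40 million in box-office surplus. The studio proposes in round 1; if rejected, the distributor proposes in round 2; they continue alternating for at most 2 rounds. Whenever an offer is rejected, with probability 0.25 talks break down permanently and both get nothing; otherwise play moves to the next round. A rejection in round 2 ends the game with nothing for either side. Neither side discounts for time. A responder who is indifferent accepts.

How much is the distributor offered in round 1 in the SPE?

Round 2 (the distributor proposes): rejection yields 0 for the studio; the distributor offers 0 and keeps 40.
Round 1 (the studio proposes): rejecting gives the distributor an expected 0.75 × 40 = 30, so the studio offers 30, keeping 10.

30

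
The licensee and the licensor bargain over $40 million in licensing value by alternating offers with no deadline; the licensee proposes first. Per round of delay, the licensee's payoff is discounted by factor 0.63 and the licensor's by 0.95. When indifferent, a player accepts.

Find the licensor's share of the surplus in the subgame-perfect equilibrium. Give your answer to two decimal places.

In a stationary SPE each proposer offers the other exactly their discounted continuation value.
If the licensee keeps x when proposing and the licensor keeps y when proposing, then x = 40 − 0.95y and y = 40 − 0.63x.
Solving: x = 40(1 − 0.95) / (1 − 0.63·0.95) = 2 / 0.4015 ≈ 4.9813.
The licensor gets 40 − 4.9813 ≈ 35.0187.

35.02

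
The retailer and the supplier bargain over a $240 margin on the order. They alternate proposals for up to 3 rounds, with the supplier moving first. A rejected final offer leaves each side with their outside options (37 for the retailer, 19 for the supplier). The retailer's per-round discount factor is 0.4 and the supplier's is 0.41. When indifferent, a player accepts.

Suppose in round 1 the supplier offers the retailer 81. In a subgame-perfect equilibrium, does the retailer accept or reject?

Accept

Round 3 (the supplier proposes): the retailer gets 37 if talks fail, so the supplier offers 37 and keeps 203.
Round 2 (the retailer proposes): the supplier can get 203 next round, worth 0.41 × 203 = 83.23 now, so the retailer offers 83.23, keeping 156.77.
So by rejecting in round 1, the retailer gets 156.77 next round, worth 0.4 × 156.77 = 62.708 now.
Offer 81 ≥ 62.708, so the retailer accepts.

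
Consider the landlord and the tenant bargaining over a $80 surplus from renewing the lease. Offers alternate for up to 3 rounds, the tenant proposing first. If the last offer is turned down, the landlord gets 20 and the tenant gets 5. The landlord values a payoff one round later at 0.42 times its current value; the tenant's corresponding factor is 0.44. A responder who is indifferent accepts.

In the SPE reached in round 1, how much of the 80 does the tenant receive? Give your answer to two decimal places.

Solve by backward induction from round 3.
Round 3 (the tenant proposes): the landlord gets 20 if talks fail, so the tenant offers 20 and keeps 60.
Round 2 (the landlord proposes): the tenant can get 60 next round, worth 0.44 × 60 = 26.4 now; the landlord offers that and keeps 53.6.
Round 1 (the tenant proposes): the landlord can get 53.6 next round, worth 0.42 × 53.6 = 22.512 now, so the tenant offers 22.512, keeping 57.488.

57.49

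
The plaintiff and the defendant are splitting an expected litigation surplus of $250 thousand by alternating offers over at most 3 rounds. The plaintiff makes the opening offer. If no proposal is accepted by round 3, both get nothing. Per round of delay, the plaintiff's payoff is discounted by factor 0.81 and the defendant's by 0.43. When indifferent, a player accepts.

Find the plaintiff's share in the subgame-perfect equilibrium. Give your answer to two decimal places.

229.58

Round 3 (the plaintiff proposes): the defendant will accept anything ≥ 0, so the plaintiff offers 0 and keeps 250.
Round 2 (the defendant proposes): the plaintiff can get 250 next round, worth 0.81 × 250 = 202.5 now; the defendant offers that and keeps 47.5.
Round 1 (the plaintiff proposes): the defendant can get 47.5 next round, worth 0.43 × 47.5 = 20.425 now, so the plaintiff offers 20.425, keeping 229.575.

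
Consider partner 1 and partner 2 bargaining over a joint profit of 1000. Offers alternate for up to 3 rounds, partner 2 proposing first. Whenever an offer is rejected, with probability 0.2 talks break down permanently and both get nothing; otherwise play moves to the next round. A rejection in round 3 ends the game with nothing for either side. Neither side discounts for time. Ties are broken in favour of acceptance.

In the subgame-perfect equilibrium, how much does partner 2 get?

Round 3 (partner 2 proposes): rejection yields 0 for partner 1; partner 2 offers 0 and keeps 1000.
Round 2 (partner 1 proposes): rejecting gives partner 2 an expected 0.8 × 1000 = 800; partner 1 offers that and keeps 200.
Round 1 (partner 2 proposes): rejecting gives partner 1 an expected 0.8 × 200 = 160, so partner 2 offers 160, keeping 840.

840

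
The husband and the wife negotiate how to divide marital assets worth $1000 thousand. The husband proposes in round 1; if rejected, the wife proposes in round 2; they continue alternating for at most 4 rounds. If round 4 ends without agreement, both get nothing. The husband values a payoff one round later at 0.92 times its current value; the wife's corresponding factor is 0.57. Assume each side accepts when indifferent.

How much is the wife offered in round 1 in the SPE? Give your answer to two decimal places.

Solve by backward induction from round 4.
Round 4 (the wife proposes): rejection yields 0 for the husband; the wife offers 0 and keeps 1000.
Round 3 (the husband proposes): the wife can get 1000 next round, worth 0.57 × 1000 = 570 now, so the husband offers 570, keeping 430.
Round 2 (the wife proposes): the husband can get 430 next round, worth 0.92 × 430 = 395.6 now; the wife offers that and keeps 604.4.
Round 1 (the husband proposes): the wife can get 604.4 next round, worth 0.57 × 604.4 = 344.508 now; the husband offers that and keeps 655.492.

344.51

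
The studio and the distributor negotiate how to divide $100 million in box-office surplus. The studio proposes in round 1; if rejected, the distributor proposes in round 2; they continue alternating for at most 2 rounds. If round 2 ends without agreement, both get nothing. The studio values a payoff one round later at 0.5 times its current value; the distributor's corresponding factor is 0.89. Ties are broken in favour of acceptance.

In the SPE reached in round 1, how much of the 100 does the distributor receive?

89

Round 2 (the distributor proposes): rejection yields 0 for the studio; the distributor offers 0 and keeps 100.
Round 1 (the studio proposes): the distributor can get 100 next round, worth 0.89 × 100 = 89 now; the studio offers that and keeps 11.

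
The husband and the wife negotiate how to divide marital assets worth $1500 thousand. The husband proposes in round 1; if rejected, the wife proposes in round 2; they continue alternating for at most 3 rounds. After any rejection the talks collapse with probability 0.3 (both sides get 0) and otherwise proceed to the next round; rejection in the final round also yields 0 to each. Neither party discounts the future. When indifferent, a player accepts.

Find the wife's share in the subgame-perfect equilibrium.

315

Round 3 (the husband proposes): the wife will accept anything ≥ 0, so the husband offers 0 and keeps 1500.
Round 2 (the wife proposes): rejecting gives the husband an expected 0.7 × 1500 = 1050; the wife offers that and keeps 450.
Round 1 (the husband proposes): rejecting gives the wife an expected 0.7 × 450 = 315. The husband offers 315 and keeps 1500 − 315 = 1185.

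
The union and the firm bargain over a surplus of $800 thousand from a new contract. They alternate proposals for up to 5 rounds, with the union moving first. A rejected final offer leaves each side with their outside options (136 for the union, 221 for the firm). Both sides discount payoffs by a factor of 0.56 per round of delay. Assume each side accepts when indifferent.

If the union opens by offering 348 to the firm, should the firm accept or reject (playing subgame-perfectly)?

Accept

Work out the firm's continuation value if the offer is rejected.
Round 5 (the union proposes): the firm gets 221 if talks fail, so the union offers 221 and keeps 579.
Round 4 (the firm proposes): the union can get 579 next round, worth 0.56 × 579 = 324.24 now, so the firm offers 324.24, keeping 475.76.
Round 3 (the union proposes): the firm can get 475.76 next round, worth 0.56 × 475.76 = 266.4256 now. The union offers 266.4256 and keeps 800 − 266.4256 = 533.5744.
Round 2 (the firm proposes): the union can get 533.5744 next round, worth 0.56 × 533.5744 = 298.801664 now; the firm offers that and keeps 501.198336.
So by rejecting in round 1, the firm gets 501.198336 next round, worth 0.56 × 501.198336 = 280.67106816 now.
Offer 348 ≥ 280.67106816, so the firm accepts.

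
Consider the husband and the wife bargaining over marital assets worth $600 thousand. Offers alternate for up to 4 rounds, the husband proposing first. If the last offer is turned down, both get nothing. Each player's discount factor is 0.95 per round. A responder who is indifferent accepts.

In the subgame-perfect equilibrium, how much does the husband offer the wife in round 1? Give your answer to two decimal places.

542.93

Solve by backward induction from round 4.
Round 4 (the wife proposes): rejection yields 0 for the husband; the wife offers 0 and keeps 600.
Round 3 (the husband proposes): the wife can get 600 next round, worth 0.95 × 600 = 570 now. The husband offers 570 and keeps 600 − 570 = 30.
Round 2 (the wife proposes): the husband can get 30 next round, worth 0.95 × 30 = 28.5 now. The wife offers 28.5 and keeps 600 − 28.5 = 571.5.
Round 1 (the husband proposes): the wife can get 571.5 next round, worth 0.95 × 571.5 = 542.925 now. The husband offers 542.925 and keeps 600 − 542.925 = 57.075.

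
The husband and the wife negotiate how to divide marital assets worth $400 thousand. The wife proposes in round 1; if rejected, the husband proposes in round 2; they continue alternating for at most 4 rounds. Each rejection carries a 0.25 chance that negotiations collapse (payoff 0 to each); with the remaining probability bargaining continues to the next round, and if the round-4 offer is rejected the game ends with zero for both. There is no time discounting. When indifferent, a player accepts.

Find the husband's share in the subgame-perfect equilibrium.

243.75

Round 4 (the husband proposes): the wife will accept anything ≥ 0, so the husband offers 0 and keeps 400.
Round 3 (the wife proposes): rejecting gives the husband an expected 0.75 × 400 = 300. The wife offers 300 and keeps 400 − 300 = 100.
Round 2 (the husband proposes): rejecting gives the wife an expected 0.75 × 100 = 75; the husband offers that and keeps 325.
Round 1 (the wife proposes): rejecting gives the husband an expected 0.75 × 325 = 243.75. The wife offers 243.75 and keeps 400 − 243.75 = 156.25.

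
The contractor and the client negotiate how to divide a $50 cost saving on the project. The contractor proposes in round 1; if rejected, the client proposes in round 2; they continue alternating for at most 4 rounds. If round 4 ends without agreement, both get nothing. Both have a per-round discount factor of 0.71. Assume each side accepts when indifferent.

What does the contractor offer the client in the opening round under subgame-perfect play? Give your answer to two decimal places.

Round 4 (the client proposes): rejection yields 0 for the contractor; the client offers 0 and keeps 50.
Round 3 (the contractor proposes): the client can get 50 next round, worth 0.71 × 50 = 35.5 now, so the contractor offers 35.5, keeping 14.5.
Round 2 (the client proposes): the contractor can get 14.5 next round, worth 0.71 × 14.5 = 10.295 now, so the client offers 10.295, keeping 39.705.
Round 1 (the contractor proposes): the client can get 39.705 next round, worth 0.71 × 39.705 = 28.19055 now; the contractor offers that and keeps 21.80945.

28.19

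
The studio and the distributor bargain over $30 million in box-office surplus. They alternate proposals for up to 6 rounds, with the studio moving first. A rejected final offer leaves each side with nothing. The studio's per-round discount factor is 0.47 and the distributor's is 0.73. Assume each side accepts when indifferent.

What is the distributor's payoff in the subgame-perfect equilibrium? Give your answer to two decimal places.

18.17

Round 6 (the distributor proposes): rejection yields 0 for the studio; the distributor offers 0 and keeps 30.
Round 5 (the studio proposes): the distributor can get 30 next round, worth 0.73 × 30 = 21.9 now; the studio offers that and keeps 8.1.
Round 4 (the distributor proposes): the studio can get 8.1 next round, worth 0.47 × 8.1 = 3.807 now. The distributor offers 3.807 and keeps 30 − 3.807 = 26.193.
Round 3 (the studio proposes): the distributor can get 26.193 next round, worth 0.73 × 26.193 = 19.12089 now; the studio offers that and keeps 10.87911.
Round 2 (the distributor proposes): the studio can get 10.87911 next round, worth 0.47 × 10.87911 = 5.1131817 now, so the distributor offers 5.1131817, keeping 24.8868183.
Round 1 (the studio proposes): the distributor can get 24.8868183 next round, worth 0.73 × 24.8868183 = 18.167377359 now; the studio offers that and keeps 11.832622641.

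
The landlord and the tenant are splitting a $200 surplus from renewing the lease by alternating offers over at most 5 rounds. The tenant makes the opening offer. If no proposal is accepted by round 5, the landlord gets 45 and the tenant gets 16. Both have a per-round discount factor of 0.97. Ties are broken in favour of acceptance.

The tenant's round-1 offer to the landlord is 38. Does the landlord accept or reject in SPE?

Reject

Work out the landlord's continuation value if the offer is rejected.
Round 5 (the tenant proposes): the landlord gets 45 if talks fail, so the tenant offers 45 and keeps 155.
Round 4 (the landlord proposes): the tenant can get 155 next round, worth 0.97 × 155 = 150.35 now, so the landlord offers 150.35, keeping 49.65.
Round 3 (the tenant proposes): the landlord can get 49.65 next round, worth 0.97 × 49.65 = 48.1605 now. The tenant offers 48.1605 and keeps 200 − 48.1605 = 151.8395.
Round 2 (the landlord proposes): the tenant can get 151.8395 next round, worth 0.97 × 151.8395 = 147.284315 now. The landlord offers 147.284315 and keeps 200 − 147.284315 = 52.715685.
So by rejecting in round 1, the landlord gets 52.715685 next round, worth 0.97 × 52.715685 = 51.13421445 now.
Offer 38 < 51.13421445, so the landlord rejects.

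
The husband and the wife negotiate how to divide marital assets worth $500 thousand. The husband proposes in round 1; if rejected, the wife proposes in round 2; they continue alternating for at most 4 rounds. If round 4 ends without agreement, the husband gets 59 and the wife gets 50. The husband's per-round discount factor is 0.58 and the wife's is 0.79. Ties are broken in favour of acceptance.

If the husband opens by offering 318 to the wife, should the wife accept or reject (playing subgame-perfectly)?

Work out the wife's continuation value if the offer is rejected.
Round 4 (the wife proposes): the husband gets 59 if talks fail, so the wife offers 59 and keeps 441.
Round 3 (the husband proposes): the wife can get 441 next round, worth 0.79 × 441 = 348.39 now; the husband offers that and keeps 151.61.
Round 2 (the wife proposes): the husband can get 151.61 next round, worth 0.58 × 151.61 = 87.9338 now. The wife offers 87.9338 and keeps 500 − 87.9338 = 412.0662.
So by rejecting in round 1, the wife gets 412.0662 next round, worth 0.79 × 412.0662 = 325.532298 now.
Offer 318 < 325.532298, so the wife rejects.

Reject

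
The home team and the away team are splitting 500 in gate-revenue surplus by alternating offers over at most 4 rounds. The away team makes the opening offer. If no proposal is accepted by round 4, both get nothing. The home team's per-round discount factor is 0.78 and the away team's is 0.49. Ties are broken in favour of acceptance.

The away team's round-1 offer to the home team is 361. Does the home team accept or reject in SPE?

Accept

Round 4 (the home team proposes): the away team will accept anything ≥ 0, so the home team offers 0 and keeps 500.
Round 3 (the away team proposes): the home team can get 500 next round, worth 0.78 × 500 = 390 now, so the away team offers 390, keeping 110.
Round 2 (the home team proposes): the away team can get 110 next round, worth 0.49 × 110 = 53.9 now. The home team offers 53.9 and keeps 500 − 53.9 = 446.1.
So by rejecting in round 1, the home team gets 446.1 next round, worth 0.78 × 446.1 = 347.958 now.
Offer 361 ≥ 347.958, so the home team accepts.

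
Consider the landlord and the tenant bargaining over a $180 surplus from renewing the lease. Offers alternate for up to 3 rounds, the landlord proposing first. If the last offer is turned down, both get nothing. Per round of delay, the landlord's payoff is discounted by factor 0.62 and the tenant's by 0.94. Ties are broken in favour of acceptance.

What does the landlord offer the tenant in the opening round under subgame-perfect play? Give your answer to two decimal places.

Round 3 (the landlord proposes): the tenant will accept anything ≥ 0, so the landlord offers 0 and keeps 180.
Round 2 (the tenant proposes): the landlord can get 180 next round, worth 0.62 × 180 = 111.6 now. The tenant offers 111.6 and keeps 180 − 111.6 = 68.4.
Round 1 (the landlord proposes): the tenant can get 68.4 next round, worth 0.94 × 68.4 = 64.296 now, so the landlord offers 64.296, keeping 115.704.

64.30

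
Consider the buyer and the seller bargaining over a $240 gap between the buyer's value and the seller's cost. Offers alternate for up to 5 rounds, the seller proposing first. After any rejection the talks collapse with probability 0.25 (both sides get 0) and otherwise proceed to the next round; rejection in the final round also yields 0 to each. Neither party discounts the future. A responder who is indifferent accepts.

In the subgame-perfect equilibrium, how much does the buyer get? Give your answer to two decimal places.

Round 5 (the seller proposes): rejection yields 0 for the buyer; the seller offers 0 and keeps 240.
Round 4 (the buyer proposes): rejecting gives the seller an expected 0.75 × 240 = 180. The buyer offers 180 and keeps 240 − 180 = 60.
Round 3 (the seller proposes): rejecting gives the buyer an expected 0.75 × 60 = 45. The seller offers 45 and keeps 240 − 45 = 195.
Round 2 (the buyer proposes): rejecting gives the seller an expected 0.75 × 195 = 146.25; the buyer offers that and keeps 93.75.
Round 1 (the seller proposes): rejecting gives the buyer an expected 0.75 × 93.75 = 70.3125. The seller offers 70.3125 and keeps 240 − 70.3125 = 169.6875.

70.31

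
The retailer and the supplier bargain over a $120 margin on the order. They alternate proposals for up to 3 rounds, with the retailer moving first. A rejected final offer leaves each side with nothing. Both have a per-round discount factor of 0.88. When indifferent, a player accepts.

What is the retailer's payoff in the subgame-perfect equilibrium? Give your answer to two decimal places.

Round 3 (the retailer proposes): rejection yields 0 for the supplier; the retailer offers 0 and keeps 120.
Round 2 (the supplier proposes): the retailer can get 120 next round, worth 0.88 × 120 = 105.6 now. The supplier offers 105.6 and keeps 120 − 105.6 = 14.4.
Round 1 (the retailer proposes): the supplier can get 14.4 next round, worth 0.88 × 14.4 = 12.672 now. The retailer offers 12.672 and keeps 120 − 12.672 = 107.328.

107.33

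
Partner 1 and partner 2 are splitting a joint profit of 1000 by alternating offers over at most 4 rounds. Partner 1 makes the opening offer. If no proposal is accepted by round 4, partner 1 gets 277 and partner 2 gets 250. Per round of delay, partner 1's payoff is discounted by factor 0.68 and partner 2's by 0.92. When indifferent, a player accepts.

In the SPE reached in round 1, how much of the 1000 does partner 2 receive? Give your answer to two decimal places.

By backward induction:
Round 4 (partner 2 proposes): partner 1 gets 277 if talks fail, so partner 2 offers 277 and keeps 723.
Round 3 (partner 1 proposes): partner 2 can get 723 next round, worth 0.92 × 723 = 665.16 now; partner 1 offers that and keeps 334.84.
Round 2 (partner 2 proposes): partner 1 can get 334.84 next round, worth 0.68 × 334.84 = 227.6912 now; partner 2 offers that and keeps 772.3088.
Round 1 (partner 1 proposes): partner 2 can get 772.3088 next round, worth 0.92 × 772.3088 = 710.524096 now; partner 1 offers that and keeps 289.475904.

710.52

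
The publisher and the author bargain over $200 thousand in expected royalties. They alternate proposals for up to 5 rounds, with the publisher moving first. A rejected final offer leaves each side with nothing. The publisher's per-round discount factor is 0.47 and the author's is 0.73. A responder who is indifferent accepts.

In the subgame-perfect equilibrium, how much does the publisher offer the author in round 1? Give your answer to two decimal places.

Work backward from the last round.
Round 5 (the publisher proposes): rejection yields 0 for the author; the publisher offers 0 and keeps 200.
Round 4 (the author proposes): the publisher can get 200 next round, worth 0.47 × 200 = 94 now, so the author offers 94, keeping 106.
Round 3 (the publisher proposes): the author can get 106 next round, worth 0.73 × 106 = 77.38 now; the publisher offers that and keeps 122.62.
Round 2 (the author proposes): the publisher can get 122.62 next round, worth 0.47 × 122.62 = 57.6314 now. The author offers 57.6314 and keeps 200 − 57.6314 = 142.3686.
Round 1 (the publisher proposes): the author can get 142.3686 next round, worth 0.73 × 142.3686 = 103.929078 now, so the publisher offers 103.929078, keeping 96.070922.

103.93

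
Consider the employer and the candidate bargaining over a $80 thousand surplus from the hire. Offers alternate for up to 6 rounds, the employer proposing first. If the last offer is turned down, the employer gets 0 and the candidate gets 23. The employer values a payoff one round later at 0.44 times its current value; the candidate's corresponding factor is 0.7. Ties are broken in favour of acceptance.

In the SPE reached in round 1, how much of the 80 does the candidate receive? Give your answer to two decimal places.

46.33

Round 6 (the candidate proposes): rejection yields 0 for the employer; the candidate offers 0 and keeps 80.
Round 5 (the employer proposes): the candidate can get 80 next round, worth 0.7 × 80 = 56 now, so the employer offers 56, keeping 24.
Round 4 (the candidate proposes): the employer can get 24 next round, worth 0.44 × 24 = 10.56 now; the candidate offers that and keeps 69.44.
Round 3 (the employer proposes): the candidate can get 69.44 next round, worth 0.7 × 69.44 = 48.608 now, so the employer offers 48.608, keeping 31.392.
Round 2 (the candidate proposes): the employer can get 31.392 next round, worth 0.44 × 31.392 = 13.81248 now; the candidate offers that and keeps 66.18752.
Round 1 (the employer proposes): the candidate can get 66.18752 next round, worth 0.7 × 66.18752 = 46.331264 now; the employer offers that and keeps 33.668736.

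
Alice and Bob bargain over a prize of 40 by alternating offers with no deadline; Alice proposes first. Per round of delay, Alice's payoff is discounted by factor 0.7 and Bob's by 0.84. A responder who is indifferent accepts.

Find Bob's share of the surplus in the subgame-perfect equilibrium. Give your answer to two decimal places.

24.47

In a stationary SPE each proposer offers the other exactly their discounted continuation value.
If Alice keeps x when proposing and Bob keeps y when proposing, then x = 40 − 0.84y and y = 40 − 0.7x.
Solving: x = 40(1 − 0.84) / (1 − 0.7·0.84) = 6.4 / 0.412 ≈ 15.5340.
Bob gets 40 − 15.5340 ≈ 24.4660.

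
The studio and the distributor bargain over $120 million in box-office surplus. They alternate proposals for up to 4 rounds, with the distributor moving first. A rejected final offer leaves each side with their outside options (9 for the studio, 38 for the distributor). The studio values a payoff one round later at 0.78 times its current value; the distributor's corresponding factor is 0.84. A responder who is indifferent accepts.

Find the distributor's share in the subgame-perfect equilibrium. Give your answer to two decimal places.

63.12

Round 4 (the studio proposes): the distributor gets 38 if talks fail, so the studio offers 38 and keeps 82.
Round 3 (the distributor proposes): the studio can get 82 next round, worth 0.78 × 82 = 63.96 now, so the distributor offers 63.96, keeping 56.04.
Round 2 (the studio proposes): the distributor can get 56.04 next round, worth 0.84 × 56.04 = 47.0736 now, so the studio offers 47.0736, keeping 72.9264.
Round 1 (the distributor proposes): the studio can get 72.9264 next round, worth 0.78 × 72.9264 = 56.882592 now. The distributor offers 56.882592 and keeps 120 − 56.882592 = 63.117408.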